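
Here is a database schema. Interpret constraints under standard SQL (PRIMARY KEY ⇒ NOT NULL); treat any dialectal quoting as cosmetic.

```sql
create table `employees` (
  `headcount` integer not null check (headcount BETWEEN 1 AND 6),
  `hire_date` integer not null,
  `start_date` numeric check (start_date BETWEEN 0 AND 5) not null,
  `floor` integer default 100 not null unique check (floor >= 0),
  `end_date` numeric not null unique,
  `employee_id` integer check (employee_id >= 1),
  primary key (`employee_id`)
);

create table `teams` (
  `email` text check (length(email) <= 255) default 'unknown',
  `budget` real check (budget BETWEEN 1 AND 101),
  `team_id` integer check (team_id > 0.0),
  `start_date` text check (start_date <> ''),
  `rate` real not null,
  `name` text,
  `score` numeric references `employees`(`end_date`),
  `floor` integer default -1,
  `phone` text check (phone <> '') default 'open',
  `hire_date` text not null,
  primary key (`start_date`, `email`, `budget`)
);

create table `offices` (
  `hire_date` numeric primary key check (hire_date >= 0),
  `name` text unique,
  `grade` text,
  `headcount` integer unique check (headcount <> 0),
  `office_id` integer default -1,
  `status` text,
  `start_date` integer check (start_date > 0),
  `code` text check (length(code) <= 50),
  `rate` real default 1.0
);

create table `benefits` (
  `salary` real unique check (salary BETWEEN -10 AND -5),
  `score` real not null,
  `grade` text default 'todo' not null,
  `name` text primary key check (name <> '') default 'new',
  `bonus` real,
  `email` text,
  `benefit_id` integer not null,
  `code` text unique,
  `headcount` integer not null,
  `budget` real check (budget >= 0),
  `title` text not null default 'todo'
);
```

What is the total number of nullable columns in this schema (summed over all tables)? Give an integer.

18

employees: 0 nullable (none — PK (employee_id) and explicit NOT NULL columns excluded).
teams: 5 nullable (team_id, name, score, floor, phone — PK (start_date, email, budget) and explicit NOT NULL columns excluded).
offices: 8 nullable (name, grade, headcount, office_id, status, start_date, code, rate — PK (hire_date) and explicit NOT NULL columns excluded).
benefits: 5 nullable (salary, bonus, email, code, budget — PK (name) and explicit NOT NULL columns excluded).
Total: 0 + 5 + 8 + 5 = 18.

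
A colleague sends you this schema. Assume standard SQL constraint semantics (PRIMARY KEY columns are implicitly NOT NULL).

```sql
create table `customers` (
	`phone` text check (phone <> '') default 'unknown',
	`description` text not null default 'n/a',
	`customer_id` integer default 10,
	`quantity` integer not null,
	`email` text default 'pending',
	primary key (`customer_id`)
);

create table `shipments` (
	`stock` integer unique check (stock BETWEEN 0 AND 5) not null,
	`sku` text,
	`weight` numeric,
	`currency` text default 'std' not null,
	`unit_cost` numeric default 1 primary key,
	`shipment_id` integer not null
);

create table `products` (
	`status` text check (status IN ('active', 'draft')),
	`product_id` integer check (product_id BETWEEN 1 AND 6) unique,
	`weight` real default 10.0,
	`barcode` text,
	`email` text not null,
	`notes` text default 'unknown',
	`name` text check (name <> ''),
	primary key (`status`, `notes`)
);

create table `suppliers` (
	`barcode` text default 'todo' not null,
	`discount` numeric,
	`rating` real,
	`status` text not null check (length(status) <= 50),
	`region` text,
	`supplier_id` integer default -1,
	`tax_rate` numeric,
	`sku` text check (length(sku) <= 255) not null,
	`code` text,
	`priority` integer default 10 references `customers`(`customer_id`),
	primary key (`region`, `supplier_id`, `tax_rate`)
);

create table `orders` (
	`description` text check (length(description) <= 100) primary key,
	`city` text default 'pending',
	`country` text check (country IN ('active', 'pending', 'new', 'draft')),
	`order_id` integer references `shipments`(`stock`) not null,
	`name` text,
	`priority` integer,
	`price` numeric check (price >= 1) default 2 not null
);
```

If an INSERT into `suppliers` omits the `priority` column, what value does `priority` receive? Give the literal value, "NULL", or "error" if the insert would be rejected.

priority has an explicit DEFAULT 10.
When the column is omitted from an INSERT, that default is used.

10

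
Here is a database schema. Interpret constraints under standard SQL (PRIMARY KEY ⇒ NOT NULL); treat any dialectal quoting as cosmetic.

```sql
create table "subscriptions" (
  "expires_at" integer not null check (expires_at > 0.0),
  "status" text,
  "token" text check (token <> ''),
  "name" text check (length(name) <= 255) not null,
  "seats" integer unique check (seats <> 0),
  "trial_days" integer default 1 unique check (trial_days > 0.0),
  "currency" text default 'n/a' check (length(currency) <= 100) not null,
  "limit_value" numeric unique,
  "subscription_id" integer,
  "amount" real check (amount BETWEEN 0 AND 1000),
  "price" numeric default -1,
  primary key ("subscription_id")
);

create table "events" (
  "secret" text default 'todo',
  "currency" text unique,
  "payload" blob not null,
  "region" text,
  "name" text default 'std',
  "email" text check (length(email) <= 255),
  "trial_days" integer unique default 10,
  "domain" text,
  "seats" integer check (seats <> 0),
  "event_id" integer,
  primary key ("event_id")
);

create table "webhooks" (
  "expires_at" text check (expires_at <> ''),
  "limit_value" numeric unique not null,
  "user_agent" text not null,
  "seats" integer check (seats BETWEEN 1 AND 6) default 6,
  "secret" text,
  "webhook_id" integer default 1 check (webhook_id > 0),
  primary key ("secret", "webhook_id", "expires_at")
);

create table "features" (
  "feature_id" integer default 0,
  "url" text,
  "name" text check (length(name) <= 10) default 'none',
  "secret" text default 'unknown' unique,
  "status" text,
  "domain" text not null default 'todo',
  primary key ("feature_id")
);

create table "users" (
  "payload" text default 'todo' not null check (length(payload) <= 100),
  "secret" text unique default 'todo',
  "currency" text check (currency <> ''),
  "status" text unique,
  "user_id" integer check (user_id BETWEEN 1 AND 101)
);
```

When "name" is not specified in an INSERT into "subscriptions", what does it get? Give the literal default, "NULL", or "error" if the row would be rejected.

error

name has no DEFAULT clause.
Omitting it would insert NULL, but it is declared NOT NULL, so the INSERT fails.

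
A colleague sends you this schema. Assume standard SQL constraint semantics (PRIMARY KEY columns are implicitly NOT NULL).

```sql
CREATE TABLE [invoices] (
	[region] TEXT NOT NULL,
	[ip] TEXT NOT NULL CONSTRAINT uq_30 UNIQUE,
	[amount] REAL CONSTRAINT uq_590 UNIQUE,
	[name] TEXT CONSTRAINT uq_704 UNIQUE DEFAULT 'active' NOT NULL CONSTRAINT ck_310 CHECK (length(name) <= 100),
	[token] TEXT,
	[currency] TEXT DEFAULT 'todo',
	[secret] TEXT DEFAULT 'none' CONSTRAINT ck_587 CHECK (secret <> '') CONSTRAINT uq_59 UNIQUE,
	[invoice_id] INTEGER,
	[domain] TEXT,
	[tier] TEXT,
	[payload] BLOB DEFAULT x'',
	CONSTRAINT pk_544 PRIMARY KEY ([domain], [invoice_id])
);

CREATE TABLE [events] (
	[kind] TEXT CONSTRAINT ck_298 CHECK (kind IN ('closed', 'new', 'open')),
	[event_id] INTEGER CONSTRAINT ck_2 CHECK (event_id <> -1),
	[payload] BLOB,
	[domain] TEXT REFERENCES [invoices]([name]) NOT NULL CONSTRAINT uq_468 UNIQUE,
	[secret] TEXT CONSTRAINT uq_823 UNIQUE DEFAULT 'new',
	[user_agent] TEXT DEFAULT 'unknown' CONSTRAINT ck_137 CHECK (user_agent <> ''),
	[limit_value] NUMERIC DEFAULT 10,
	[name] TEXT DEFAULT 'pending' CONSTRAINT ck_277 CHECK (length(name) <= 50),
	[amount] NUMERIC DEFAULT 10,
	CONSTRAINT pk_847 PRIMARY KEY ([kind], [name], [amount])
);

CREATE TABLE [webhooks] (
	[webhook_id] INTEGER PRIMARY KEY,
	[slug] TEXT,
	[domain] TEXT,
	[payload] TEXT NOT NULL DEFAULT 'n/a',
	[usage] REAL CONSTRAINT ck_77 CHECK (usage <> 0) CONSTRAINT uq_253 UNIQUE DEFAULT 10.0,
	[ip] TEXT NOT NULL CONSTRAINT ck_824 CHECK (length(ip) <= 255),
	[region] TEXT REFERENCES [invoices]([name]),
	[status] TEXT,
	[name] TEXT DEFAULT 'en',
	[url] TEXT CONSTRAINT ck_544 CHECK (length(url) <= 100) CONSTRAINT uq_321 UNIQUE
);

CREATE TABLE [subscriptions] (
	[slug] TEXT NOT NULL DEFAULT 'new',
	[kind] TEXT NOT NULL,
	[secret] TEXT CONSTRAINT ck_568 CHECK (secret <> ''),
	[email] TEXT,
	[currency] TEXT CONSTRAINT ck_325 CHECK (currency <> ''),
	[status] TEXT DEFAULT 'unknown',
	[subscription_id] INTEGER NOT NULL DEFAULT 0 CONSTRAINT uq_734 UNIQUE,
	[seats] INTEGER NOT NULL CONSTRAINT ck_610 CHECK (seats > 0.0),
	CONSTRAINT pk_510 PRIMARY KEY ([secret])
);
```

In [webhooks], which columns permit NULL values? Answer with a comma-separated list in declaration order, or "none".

slug, domain, usage, region, status, name, url

- webhook_id: part of the PRIMARY KEY, which implies NOT NULL → not nullable.
- slug: no NOT NULL constraint applies → nullable.
- domain: no NOT NULL constraint applies → nullable.
- payload: declared NOT NULL → not nullable.
- usage: CHECK does not forbid NULL (a CHECK constraint passes when its expression is NULL) → nullable.
- ip: declared NOT NULL → not nullable.
- region: a foreign key column may be NULL unless separately constrained → nullable.
- status: no NOT NULL constraint applies → nullable.
- name: DEFAULT only fills an omitted column; an explicit NULL is still allowed → nullable.
- url: CHECK does not forbid NULL (a CHECK constraint passes when its expression is NULL) → nullable.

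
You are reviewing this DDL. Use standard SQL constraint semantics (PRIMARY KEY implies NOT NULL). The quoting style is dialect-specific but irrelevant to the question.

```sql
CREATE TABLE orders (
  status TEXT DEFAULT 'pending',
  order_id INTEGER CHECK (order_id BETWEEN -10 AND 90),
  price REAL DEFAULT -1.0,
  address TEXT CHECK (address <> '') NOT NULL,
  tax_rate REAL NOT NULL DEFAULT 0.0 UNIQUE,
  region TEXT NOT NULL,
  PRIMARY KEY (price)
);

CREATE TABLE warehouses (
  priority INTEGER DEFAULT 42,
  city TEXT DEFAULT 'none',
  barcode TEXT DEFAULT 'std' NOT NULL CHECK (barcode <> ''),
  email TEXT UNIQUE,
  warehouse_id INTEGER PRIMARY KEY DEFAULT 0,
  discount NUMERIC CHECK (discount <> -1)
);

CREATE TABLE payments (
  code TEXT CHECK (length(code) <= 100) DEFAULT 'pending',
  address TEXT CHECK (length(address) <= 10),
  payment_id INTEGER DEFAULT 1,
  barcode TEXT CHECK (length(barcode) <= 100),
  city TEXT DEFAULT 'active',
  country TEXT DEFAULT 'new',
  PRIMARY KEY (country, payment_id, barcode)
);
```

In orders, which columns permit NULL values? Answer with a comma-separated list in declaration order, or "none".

status, order_id

- status: DEFAULT only fills an omitted column; an explicit NULL is still allowed → nullable.
- order_id: CHECK does not forbid NULL (a CHECK constraint passes when its expression is NULL) → nullable.
- price: part of the PRIMARY KEY, which implies NOT NULL → not nullable.
- address: declared NOT NULL → not nullable.
- tax_rate: declared NOT NULL → not nullable.
- region: declared NOT NULL → not nullable.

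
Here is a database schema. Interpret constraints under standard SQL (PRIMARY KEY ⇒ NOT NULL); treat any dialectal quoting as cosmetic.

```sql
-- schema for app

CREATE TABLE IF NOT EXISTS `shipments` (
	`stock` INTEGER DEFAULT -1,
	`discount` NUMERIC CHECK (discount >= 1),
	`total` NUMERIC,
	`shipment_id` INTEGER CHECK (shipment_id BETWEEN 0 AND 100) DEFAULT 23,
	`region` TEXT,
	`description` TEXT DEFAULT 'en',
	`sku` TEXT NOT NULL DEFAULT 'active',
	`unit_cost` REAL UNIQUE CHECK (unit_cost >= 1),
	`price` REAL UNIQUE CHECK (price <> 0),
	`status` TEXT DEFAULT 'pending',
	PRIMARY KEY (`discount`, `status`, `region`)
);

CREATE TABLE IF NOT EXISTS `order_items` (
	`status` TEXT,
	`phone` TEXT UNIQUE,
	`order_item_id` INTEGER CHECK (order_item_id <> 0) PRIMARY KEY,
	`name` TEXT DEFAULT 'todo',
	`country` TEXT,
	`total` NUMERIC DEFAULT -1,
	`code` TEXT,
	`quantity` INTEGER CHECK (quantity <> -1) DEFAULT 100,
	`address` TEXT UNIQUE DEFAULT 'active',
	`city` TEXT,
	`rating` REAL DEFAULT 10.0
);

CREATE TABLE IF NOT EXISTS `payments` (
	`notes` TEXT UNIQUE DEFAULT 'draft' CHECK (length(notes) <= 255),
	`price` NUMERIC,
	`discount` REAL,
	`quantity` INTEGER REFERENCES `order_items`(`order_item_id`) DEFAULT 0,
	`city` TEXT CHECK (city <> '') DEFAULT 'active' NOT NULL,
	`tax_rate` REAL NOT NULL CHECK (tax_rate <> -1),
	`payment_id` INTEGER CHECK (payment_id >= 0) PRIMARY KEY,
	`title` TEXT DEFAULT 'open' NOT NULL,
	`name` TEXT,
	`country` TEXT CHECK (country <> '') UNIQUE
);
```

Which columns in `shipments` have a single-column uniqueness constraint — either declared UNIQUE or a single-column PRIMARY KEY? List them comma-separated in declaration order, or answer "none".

- stock: no UNIQUE or single-column PK constraint.
- discount: part of a composite PRIMARY KEY — only the tuple is unique, not this column on its own.
- total: no UNIQUE or single-column PK constraint.
- shipment_id: no UNIQUE or single-column PK constraint.
- region: part of a composite PRIMARY KEY — only the tuple is unique, not this column on its own.
- description: no UNIQUE or single-column PK constraint.
- sku: no UNIQUE or single-column PK constraint.
- unit_cost: declared UNIQUE → unique.
- price: declared UNIQUE → unique.
- status: part of a composite PRIMARY KEY — only the tuple is unique, not this column on its own.

unit_cost, price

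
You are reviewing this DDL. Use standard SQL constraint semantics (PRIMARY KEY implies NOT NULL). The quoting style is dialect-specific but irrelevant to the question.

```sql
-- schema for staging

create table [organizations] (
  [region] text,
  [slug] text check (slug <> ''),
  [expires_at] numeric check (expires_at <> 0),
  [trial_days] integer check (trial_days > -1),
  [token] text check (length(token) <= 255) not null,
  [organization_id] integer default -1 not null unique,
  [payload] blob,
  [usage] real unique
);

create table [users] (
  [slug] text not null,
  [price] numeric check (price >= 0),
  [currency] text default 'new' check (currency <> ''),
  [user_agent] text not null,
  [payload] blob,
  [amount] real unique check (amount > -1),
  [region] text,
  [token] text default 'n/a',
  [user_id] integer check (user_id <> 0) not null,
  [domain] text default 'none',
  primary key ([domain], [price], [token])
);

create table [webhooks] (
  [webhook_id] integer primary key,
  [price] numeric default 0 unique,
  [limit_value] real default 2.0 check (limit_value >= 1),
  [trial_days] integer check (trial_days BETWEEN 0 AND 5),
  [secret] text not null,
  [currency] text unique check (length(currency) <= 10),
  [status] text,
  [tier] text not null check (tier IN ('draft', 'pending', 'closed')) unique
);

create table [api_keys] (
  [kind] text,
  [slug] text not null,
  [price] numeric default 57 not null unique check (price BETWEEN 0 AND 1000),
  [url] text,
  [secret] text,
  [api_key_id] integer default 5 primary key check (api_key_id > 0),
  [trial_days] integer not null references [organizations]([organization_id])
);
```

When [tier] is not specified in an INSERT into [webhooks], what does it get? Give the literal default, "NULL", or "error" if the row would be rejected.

tier has no DEFAULT clause.
Omitting it would insert NULL, but it is declared NOT NULL, so the INSERT fails.

error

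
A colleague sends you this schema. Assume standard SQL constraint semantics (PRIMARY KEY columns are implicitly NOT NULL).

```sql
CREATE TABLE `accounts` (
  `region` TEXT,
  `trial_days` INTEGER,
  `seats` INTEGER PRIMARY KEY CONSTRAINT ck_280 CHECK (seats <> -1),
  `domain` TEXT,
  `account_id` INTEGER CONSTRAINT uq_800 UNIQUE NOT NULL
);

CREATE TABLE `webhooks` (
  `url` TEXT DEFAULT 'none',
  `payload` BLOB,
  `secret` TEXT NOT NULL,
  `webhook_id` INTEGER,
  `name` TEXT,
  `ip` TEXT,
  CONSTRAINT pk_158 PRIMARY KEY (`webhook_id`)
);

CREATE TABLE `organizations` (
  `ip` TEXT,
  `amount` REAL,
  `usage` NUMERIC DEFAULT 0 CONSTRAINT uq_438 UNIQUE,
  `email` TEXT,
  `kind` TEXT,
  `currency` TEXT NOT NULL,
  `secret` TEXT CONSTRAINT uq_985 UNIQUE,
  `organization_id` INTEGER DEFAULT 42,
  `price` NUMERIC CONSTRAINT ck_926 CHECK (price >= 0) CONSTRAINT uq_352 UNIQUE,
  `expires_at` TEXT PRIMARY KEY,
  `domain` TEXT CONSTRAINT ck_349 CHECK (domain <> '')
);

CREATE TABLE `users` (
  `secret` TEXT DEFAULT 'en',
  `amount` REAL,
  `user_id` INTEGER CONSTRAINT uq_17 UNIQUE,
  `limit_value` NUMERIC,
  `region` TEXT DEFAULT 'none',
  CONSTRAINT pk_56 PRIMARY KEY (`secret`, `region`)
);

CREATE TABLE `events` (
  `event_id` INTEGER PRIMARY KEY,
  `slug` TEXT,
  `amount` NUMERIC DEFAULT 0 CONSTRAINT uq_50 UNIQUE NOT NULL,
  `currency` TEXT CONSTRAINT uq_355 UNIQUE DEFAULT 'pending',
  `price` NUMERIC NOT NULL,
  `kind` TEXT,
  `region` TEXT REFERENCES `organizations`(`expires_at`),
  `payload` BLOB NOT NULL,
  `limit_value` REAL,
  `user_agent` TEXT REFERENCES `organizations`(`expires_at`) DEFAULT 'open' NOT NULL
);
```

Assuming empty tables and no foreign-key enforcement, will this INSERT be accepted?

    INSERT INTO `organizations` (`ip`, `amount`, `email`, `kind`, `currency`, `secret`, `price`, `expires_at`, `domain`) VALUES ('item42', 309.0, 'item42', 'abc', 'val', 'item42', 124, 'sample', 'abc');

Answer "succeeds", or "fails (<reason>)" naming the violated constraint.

succeeds

NOT NULL columns: currency is supplied; expires_at is supplied.
CHECK constraints: 124 satisfies (price >= 0); 'abc' satisfies (domain <> '').
No constraint is violated.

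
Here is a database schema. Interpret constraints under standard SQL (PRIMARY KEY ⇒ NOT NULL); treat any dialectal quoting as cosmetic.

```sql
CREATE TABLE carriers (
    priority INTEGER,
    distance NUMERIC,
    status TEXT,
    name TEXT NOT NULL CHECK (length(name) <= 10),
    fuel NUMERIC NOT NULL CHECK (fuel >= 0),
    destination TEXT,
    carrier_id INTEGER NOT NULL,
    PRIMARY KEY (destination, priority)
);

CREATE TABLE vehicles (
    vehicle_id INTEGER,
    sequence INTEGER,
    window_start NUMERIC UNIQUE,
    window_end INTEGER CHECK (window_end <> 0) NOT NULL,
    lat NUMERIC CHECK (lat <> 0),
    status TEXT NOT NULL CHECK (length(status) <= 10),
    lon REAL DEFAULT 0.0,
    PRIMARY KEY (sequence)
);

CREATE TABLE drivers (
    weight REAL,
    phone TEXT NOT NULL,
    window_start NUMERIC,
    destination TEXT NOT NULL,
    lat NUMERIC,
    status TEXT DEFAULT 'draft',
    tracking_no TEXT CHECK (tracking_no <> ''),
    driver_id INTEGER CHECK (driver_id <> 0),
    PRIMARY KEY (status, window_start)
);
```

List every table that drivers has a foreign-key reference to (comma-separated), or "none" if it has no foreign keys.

No column in drivers has a REFERENCES clause.

none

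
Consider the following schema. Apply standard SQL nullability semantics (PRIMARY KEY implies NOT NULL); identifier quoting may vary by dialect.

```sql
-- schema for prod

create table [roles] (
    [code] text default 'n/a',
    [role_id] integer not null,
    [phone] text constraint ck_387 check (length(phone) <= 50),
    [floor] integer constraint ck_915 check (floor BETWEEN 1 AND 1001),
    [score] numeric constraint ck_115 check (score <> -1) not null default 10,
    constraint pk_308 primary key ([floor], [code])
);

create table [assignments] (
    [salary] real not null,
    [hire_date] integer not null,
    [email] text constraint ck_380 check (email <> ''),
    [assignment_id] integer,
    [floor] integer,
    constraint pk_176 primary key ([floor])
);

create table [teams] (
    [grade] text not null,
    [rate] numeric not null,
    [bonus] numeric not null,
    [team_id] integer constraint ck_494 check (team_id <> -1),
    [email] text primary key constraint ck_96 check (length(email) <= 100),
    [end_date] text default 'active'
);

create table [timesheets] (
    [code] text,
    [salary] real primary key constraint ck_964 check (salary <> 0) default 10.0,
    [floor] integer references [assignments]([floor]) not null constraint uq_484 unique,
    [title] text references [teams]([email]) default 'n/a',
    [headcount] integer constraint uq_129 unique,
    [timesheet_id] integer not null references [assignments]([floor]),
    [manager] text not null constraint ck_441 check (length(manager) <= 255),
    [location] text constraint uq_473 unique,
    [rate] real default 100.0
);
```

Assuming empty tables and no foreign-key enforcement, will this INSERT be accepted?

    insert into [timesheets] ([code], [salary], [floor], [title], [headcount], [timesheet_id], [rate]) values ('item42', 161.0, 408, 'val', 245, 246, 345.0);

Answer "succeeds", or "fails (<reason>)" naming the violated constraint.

manager is omitted from the column list and has no DEFAULT, so it would receive NULL.
But manager is declared NOT NULL.

fails (NOT NULL on manager)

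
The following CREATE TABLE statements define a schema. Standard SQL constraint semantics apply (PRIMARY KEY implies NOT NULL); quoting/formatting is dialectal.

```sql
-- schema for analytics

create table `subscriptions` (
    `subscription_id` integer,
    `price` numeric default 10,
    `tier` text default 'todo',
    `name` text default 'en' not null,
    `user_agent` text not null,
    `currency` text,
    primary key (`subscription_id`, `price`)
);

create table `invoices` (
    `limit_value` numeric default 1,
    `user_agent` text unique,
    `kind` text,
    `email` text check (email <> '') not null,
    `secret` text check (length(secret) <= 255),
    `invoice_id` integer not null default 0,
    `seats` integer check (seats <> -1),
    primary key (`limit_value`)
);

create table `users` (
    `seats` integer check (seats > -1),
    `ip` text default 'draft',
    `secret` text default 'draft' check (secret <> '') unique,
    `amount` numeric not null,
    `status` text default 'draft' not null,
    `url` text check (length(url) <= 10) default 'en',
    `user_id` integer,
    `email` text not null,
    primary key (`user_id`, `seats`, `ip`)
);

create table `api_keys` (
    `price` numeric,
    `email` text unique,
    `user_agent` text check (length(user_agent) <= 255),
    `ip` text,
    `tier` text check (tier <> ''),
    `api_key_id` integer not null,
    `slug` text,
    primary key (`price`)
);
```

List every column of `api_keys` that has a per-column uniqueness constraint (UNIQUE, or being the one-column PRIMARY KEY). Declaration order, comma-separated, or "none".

- price: single-column PRIMARY KEY → unique.
- email: declared UNIQUE → unique.
- user_agent: no UNIQUE or single-column PK constraint.
- ip: no UNIQUE or single-column PK constraint.
- tier: no UNIQUE or single-column PK constraint.
- api_key_id: no UNIQUE or single-column PK constraint.
- slug: no UNIQUE or single-column PK constraint.

price, email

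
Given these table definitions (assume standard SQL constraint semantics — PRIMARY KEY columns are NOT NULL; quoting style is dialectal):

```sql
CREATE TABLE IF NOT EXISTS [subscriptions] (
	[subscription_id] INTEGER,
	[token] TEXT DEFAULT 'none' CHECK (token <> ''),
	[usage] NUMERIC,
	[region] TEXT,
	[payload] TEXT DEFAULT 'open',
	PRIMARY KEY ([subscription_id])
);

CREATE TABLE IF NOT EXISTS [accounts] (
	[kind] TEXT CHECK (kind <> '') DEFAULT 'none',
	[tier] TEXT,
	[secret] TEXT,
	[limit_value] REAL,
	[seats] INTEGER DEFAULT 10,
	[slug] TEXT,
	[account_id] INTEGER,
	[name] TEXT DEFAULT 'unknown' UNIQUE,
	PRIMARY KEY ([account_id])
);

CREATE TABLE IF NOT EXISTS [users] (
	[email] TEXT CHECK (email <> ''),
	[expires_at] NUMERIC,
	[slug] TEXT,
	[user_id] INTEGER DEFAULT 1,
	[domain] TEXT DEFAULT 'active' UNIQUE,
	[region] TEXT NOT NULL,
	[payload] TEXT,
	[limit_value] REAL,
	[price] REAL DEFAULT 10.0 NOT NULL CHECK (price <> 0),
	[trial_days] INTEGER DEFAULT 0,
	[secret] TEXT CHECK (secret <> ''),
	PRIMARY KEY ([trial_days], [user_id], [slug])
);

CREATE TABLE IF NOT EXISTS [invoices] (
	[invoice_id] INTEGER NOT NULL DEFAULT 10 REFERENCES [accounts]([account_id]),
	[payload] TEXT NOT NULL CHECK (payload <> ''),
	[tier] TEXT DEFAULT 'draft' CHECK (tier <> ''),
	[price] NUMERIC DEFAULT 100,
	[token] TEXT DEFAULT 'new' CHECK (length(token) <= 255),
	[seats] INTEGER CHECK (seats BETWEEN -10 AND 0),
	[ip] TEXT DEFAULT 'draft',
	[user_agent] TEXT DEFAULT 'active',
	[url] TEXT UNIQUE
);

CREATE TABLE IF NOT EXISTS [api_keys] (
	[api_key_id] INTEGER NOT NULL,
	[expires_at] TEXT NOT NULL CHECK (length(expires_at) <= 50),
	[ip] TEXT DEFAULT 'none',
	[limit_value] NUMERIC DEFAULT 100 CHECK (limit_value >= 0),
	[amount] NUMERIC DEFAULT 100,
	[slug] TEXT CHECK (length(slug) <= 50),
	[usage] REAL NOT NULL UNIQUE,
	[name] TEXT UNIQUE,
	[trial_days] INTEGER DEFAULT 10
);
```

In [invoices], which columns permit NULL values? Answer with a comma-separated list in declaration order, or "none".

tier, price, token, seats, ip, user_agent, url

- invoice_id: declared NOT NULL → not nullable.
- payload: declared NOT NULL → not nullable.
- tier: CHECK does not forbid NULL (a CHECK constraint passes when its expression is NULL) → nullable.
- price: DEFAULT only fills an omitted column; an explicit NULL is still allowed → nullable.
- token: CHECK does not forbid NULL (a CHECK constraint passes when its expression is NULL) → nullable.
- seats: CHECK does not forbid NULL (a CHECK constraint passes when its expression is NULL) → nullable.
- ip: DEFAULT only fills an omitted column; an explicit NULL is still allowed → nullable.
- user_agent: DEFAULT only fills an omitted column; an explicit NULL is still allowed → nullable.
- url: UNIQUE does not imply NOT NULL → nullable.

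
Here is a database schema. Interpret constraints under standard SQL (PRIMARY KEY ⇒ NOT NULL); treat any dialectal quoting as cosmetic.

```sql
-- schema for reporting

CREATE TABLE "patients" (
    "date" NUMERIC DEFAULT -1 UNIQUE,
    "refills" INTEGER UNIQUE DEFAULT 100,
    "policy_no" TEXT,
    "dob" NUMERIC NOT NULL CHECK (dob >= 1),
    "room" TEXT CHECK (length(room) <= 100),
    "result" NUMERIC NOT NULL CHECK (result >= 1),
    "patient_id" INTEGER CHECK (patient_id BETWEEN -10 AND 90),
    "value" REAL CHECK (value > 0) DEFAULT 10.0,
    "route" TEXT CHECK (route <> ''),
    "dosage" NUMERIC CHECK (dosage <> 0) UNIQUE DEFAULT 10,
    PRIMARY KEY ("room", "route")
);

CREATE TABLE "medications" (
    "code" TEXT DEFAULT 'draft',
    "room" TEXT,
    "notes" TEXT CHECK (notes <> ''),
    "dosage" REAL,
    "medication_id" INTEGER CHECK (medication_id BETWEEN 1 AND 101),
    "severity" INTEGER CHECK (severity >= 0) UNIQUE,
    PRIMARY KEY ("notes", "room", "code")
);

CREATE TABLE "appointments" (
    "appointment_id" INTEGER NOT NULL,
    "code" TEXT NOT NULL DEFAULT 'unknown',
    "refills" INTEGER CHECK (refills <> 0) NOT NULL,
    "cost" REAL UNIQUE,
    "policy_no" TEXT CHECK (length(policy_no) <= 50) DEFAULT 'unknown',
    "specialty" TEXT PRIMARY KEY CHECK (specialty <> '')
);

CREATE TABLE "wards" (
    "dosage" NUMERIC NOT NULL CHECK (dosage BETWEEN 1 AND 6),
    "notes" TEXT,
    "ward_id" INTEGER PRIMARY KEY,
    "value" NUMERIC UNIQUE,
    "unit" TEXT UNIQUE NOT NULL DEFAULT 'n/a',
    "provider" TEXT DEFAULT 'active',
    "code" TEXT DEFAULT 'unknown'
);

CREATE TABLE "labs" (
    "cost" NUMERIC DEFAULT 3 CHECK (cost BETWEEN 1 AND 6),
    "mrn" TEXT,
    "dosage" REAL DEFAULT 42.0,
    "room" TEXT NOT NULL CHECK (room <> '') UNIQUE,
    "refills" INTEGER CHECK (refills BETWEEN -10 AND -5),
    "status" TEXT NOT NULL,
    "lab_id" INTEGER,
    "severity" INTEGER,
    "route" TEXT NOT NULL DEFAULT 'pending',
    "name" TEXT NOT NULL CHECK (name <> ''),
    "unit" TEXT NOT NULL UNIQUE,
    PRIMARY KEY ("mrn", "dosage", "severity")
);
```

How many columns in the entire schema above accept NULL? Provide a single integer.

18

patients: 6 nullable (date, refills, policy_no, patient_id, value, dosage — PK (room, route) and explicit NOT NULL columns excluded).
medications: 3 nullable (dosage, medication_id, severity — PK (notes, room, code) and explicit NOT NULL columns excluded).
appointments: 2 nullable (cost, policy_no — PK (specialty) and explicit NOT NULL columns excluded).
wards: 4 nullable (notes, value, provider, code — PK (ward_id) and explicit NOT NULL columns excluded).
labs: 3 nullable (cost, refills, lab_id — PK (mrn, dosage, severity) and explicit NOT NULL columns excluded).
Total: 6 + 3 + 2 + 4 + 3 = 18.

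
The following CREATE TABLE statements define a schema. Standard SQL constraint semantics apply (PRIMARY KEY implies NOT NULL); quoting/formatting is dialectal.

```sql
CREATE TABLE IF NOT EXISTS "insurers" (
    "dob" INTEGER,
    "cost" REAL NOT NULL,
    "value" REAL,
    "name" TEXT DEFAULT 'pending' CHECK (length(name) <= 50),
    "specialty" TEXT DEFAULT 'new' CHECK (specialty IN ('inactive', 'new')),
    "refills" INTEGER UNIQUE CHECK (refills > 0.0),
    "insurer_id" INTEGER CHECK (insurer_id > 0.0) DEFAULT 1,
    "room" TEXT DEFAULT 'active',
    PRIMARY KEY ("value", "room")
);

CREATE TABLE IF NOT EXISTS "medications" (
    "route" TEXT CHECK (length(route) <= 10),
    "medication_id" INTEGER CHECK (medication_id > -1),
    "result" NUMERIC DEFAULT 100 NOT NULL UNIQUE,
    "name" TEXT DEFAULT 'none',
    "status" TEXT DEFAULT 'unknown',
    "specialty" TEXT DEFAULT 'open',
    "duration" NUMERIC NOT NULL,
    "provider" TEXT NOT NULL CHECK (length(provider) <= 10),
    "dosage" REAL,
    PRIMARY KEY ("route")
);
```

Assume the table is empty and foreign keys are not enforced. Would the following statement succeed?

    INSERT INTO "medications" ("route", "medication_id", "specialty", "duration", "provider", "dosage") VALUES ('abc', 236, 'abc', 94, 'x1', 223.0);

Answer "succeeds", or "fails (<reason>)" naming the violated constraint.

succeeds

NOT NULL columns: duration is supplied; provider is supplied; result defaults to 100; route is supplied.
CHECK constraints: 'abc' satisfies (length(route) <= 10); 236 satisfies (medication_id > -1); 'x1' satisfies (length(provider) <= 10).
No constraint is violated.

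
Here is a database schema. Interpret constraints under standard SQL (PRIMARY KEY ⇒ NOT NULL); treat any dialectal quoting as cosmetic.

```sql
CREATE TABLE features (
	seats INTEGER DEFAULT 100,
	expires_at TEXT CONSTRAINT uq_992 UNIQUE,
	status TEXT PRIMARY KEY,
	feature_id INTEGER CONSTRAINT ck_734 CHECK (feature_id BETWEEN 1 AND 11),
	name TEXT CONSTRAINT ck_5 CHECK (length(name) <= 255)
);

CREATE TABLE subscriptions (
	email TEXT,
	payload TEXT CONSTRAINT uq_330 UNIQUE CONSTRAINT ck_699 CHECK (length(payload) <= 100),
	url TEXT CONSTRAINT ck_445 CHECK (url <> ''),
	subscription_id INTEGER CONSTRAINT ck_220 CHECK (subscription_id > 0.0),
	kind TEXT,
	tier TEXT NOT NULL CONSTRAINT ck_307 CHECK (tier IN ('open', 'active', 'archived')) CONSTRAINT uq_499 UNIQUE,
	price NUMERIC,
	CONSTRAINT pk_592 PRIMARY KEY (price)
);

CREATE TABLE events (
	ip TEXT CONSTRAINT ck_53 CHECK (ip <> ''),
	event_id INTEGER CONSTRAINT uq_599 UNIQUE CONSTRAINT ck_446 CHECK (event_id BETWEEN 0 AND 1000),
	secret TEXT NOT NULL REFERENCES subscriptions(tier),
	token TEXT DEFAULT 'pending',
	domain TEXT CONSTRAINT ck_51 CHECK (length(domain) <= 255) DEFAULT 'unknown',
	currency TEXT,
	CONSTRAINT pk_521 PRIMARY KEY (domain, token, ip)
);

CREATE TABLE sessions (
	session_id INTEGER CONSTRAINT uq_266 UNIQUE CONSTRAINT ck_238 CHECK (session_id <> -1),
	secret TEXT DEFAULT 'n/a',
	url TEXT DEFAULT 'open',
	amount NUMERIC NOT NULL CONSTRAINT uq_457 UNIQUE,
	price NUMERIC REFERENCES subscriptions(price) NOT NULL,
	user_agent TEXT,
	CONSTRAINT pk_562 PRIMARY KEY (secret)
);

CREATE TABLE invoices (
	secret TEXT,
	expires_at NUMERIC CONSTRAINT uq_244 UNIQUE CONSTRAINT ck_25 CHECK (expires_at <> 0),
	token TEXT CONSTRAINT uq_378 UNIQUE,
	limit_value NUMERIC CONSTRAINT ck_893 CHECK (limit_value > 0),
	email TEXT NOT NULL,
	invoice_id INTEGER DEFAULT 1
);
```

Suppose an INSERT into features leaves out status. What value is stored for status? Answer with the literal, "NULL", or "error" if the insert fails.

status has no DEFAULT clause.
Omitting it would insert NULL, but it is part of the PRIMARY KEY, so the INSERT fails.

error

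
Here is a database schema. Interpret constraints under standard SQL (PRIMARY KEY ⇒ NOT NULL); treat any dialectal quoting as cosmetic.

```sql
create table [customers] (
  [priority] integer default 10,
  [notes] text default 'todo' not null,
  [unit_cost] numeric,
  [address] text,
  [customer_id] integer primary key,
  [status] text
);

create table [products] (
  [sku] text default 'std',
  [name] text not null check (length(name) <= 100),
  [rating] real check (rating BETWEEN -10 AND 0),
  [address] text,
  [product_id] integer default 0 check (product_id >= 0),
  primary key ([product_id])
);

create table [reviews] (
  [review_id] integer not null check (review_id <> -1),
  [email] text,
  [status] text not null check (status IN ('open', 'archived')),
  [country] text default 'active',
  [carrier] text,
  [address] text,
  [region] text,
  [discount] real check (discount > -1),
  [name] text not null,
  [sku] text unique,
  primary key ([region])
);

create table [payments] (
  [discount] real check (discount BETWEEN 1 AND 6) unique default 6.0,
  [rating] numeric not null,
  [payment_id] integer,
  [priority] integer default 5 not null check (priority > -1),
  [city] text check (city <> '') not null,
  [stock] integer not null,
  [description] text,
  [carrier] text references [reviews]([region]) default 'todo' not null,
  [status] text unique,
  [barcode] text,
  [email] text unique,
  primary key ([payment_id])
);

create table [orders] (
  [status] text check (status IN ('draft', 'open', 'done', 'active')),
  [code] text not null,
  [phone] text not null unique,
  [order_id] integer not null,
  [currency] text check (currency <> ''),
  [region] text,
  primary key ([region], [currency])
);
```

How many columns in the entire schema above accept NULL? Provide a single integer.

19

customers: 4 nullable (priority, unit_cost, address, status — PK (customer_id) and explicit NOT NULL columns excluded).
products: 3 nullable (sku, rating, address — PK (product_id) and explicit NOT NULL columns excluded).
reviews: 6 nullable (email, country, carrier, address, discount, sku — PK (region) and explicit NOT NULL columns excluded).
payments: 5 nullable (discount, description, status, barcode, email — PK (payment_id) and explicit NOT NULL columns excluded).
orders: 1 nullable (status — PK (region, currency) and explicit NOT NULL columns excluded).
Total: 4 + 3 + 6 + 5 + 1 = 19.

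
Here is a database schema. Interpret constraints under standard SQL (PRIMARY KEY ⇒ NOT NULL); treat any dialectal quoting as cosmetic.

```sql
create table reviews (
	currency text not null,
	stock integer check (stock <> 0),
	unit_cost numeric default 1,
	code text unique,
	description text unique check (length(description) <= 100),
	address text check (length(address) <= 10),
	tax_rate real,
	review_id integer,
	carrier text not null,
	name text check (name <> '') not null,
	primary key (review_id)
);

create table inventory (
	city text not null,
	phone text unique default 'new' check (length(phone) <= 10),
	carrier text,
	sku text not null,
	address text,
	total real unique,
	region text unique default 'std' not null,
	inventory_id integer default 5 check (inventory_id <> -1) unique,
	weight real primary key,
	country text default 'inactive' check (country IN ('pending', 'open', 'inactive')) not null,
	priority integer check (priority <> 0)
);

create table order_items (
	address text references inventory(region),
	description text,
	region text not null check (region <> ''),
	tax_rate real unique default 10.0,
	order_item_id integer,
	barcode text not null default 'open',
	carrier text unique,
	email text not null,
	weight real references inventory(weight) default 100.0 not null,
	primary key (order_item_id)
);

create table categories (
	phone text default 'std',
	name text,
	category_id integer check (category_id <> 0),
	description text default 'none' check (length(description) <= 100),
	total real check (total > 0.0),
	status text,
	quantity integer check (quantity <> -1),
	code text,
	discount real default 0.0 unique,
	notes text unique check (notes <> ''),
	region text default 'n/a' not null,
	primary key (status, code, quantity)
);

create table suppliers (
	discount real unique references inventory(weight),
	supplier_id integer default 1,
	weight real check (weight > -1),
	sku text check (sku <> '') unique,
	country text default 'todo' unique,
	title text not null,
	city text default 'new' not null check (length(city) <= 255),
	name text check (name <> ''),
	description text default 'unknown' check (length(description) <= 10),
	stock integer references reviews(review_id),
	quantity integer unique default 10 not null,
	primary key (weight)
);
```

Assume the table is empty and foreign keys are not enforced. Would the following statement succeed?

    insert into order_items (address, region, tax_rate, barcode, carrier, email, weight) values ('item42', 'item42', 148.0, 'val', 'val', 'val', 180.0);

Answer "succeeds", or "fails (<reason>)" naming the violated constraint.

order_item_id is omitted from the column list and has no DEFAULT, so it would receive NULL.
But order_item_id is part of the PRIMARY KEY (implied NOT NULL).

fails (NOT NULL on order_item_id)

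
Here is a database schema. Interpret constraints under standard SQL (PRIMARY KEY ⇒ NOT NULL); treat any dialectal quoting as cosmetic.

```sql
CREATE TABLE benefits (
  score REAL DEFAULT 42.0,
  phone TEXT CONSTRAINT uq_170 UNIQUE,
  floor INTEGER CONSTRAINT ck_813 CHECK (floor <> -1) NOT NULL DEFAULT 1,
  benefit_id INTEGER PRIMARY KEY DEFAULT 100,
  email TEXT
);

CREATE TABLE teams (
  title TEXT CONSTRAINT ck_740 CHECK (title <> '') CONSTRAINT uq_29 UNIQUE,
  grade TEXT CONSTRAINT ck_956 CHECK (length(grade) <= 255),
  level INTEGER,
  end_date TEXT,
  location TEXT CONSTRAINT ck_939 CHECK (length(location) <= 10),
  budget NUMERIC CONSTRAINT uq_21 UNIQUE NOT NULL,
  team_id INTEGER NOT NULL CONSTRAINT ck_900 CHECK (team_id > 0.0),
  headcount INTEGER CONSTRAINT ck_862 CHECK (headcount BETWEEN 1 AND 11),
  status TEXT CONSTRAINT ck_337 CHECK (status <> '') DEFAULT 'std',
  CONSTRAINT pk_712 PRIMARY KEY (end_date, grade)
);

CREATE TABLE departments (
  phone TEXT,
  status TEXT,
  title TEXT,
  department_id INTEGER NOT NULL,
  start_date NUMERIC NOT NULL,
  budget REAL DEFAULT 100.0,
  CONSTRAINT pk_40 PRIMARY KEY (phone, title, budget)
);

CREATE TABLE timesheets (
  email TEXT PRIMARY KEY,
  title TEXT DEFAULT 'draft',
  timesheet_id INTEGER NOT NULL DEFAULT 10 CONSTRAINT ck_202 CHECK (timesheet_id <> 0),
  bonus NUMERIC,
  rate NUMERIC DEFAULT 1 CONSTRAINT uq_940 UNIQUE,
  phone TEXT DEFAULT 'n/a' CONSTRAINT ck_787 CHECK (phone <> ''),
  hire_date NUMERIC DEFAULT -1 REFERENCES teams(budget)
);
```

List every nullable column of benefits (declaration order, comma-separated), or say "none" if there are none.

score, phone, email

- score: DEFAULT only fills an omitted column; an explicit NULL is still allowed → nullable.
- phone: UNIQUE does not imply NOT NULL → nullable.
- floor: declared NOT NULL → not nullable.
- benefit_id: part of the PRIMARY KEY, which implies NOT NULL → not nullable.
- email: no NOT NULL constraint applies → nullable.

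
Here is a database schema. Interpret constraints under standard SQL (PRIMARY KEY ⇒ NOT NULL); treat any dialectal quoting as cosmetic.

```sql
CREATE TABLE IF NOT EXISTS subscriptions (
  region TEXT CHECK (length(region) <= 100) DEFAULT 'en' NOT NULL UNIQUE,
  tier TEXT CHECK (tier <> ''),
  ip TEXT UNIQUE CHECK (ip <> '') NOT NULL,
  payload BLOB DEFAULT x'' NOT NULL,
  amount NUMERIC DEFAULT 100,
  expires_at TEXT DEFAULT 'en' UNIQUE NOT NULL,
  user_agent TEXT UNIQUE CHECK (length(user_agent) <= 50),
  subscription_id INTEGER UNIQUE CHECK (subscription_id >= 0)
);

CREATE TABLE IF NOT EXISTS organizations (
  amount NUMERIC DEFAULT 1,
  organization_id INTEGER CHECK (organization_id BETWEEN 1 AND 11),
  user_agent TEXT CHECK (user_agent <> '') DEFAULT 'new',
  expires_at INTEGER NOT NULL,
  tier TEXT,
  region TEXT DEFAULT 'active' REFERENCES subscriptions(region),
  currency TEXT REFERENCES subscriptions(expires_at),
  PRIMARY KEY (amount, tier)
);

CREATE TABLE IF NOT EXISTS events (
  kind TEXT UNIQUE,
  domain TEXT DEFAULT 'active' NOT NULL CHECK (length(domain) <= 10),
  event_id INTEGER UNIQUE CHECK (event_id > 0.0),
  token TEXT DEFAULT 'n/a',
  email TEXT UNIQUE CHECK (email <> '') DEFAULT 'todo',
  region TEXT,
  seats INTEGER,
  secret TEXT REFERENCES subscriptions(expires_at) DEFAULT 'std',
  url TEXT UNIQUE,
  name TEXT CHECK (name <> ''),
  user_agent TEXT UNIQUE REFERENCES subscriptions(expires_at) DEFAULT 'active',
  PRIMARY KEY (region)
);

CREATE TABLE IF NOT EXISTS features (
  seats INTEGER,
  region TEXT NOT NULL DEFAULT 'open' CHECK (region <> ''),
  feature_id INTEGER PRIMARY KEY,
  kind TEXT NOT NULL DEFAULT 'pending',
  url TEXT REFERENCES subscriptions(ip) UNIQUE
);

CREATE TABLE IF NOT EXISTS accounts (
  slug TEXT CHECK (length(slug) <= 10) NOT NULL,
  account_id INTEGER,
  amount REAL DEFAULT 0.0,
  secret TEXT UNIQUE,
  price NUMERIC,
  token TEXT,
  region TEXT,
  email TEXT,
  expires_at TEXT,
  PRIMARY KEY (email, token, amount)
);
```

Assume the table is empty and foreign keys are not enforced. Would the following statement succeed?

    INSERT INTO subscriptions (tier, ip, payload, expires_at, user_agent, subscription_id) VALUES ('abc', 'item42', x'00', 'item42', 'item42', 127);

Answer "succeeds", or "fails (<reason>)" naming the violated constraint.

succeeds

NOT NULL columns: expires_at is supplied; ip is supplied; payload is supplied; region defaults to 'en'.
CHECK constraints: 'abc' satisfies (tier <> ''); 'item42' satisfies (ip <> ''); 'item42' satisfies (length(user_agent) <= 50); 127 satisfies (subscription_id >= 0).
No constraint is violated.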